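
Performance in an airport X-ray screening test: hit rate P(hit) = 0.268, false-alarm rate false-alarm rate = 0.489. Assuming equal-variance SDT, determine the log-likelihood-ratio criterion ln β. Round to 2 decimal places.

Φ⁻¹(H) = Φ⁻¹(0.268) = -0.619
Φ⁻¹(FA) = Φ⁻¹(0.489) = -0.028
ln β = −½·[z(H)² − z(FA)²] = −0.5 × (0.383 − 0.001) = -0.191

ln β = -0.19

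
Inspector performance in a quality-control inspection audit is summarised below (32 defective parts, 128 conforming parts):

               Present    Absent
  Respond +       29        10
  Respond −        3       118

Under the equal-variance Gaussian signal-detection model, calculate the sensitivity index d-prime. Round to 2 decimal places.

d-prime = 2.74

H = 29/32 = 0.9062
FA = 10/128 = 0.0781
z(H) = z(0.9062) = 1.318
z(FA) = z(0.0781) = -1.418
d' = z(H) − z(FA) = 1.318 − (-1.418) = 2.736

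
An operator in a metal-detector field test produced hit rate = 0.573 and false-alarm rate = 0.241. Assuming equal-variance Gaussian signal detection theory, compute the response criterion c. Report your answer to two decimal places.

Φ⁻¹(0.573) = 0.1840, Φ⁻¹(0.241) = -0.7031
c = −½·[z(H) + z(FA)] = −0.5 × (0.1840 + (-0.7031)) = 0.25955
c > 0: the operator has a conservative response bias.

c = 0.26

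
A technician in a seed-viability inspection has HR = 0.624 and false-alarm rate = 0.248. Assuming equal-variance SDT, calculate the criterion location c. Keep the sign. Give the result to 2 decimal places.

z(H) = 0.3160
z(FA) = -0.6808
c = −½·[z(H) + z(FA)] = −0.5 × (0.3160 + (-0.6808)) = 0.1824

c = 0.18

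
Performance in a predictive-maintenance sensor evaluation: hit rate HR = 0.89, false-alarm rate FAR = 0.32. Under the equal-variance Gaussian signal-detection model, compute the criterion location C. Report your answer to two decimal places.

Φ⁻¹(H) = Φ⁻¹(0.89) = 1.2265
Φ⁻¹(FA) = Φ⁻¹(0.32) = -0.4677
c = −½·[z(H) + z(FA)] = −0.5 × (1.2265 + (-0.4677)) = -0.3794
c < 0: the model has a liberal response bias.

C = -0.38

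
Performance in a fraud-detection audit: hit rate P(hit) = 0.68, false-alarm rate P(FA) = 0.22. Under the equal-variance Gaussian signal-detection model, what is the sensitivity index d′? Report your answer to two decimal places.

z(H) = z(0.68) = 0.4677
z(FA) = z(0.22) = -0.7722
d' = z(H) − z(FA) = 0.4677 − (-0.7722) = 1.2399

d′ = 1.24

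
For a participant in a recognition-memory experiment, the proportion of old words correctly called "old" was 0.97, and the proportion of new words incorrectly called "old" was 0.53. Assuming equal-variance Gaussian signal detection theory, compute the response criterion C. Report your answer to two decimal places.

Φ⁻¹(H) = 1.8808
Φ⁻¹(FA) = 0.0753
c = −½·[z(H) + z(FA)] = −0.5 × (1.8808 + 0.0753) = -0.97805
c < 0: the participant has a liberal response bias.

C = -0.98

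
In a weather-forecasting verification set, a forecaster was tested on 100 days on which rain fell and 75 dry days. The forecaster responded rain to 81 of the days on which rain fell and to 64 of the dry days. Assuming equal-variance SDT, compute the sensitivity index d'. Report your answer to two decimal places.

H = 81/100 = 0.8100
FA = 64/75 = 0.8533
z(H) = 0.8779
z(FA) = 1.0507
d' = z(H) − z(FA) = 0.8779 − 1.0507 = -0.1728

d' = -0.17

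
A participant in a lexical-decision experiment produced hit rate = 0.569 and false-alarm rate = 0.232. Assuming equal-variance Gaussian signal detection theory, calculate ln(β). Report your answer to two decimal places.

z(H) = z(0.569) = 0.174
z(FA) = z(0.232) = -0.732
ln β = −½·[z(H)² − z(FA)²] = −0.5 × (0.030 − 0.536) = 0.253

ln β = 0.25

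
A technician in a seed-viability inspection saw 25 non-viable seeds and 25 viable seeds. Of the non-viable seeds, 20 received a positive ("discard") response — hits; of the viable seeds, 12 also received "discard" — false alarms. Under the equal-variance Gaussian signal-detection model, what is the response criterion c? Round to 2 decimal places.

c = -0.40

H = 20/25 = 0.8000
FA = 12/25 = 0.4800
Φ⁻¹(H) = 0.842
Φ⁻¹(FA) = -0.050
c = −½·[z(H) + z(FA)] = −0.5 × (0.842 + (-0.050)) = -0.396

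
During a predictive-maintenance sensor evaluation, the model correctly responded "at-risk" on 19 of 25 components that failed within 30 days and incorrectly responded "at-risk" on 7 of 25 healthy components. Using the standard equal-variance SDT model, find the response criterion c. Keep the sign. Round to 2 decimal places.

c = -0.06

H = 19/25 = 0.7600
FA = 7/25 = 0.2800
z(H) = z(0.7600) = 0.706
z(FA) = z(0.2800) = -0.583
c = −½·[z(H) + z(FA)] = −0.5 × (0.706 + (-0.583)) = -0.0615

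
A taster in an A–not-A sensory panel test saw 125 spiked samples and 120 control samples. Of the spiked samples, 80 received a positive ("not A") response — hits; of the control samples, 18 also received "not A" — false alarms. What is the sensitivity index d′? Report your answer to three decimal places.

H = 80/125 = 0.6400
FA = 18/120 = 0.1500
Φ⁻¹(H) = Φ⁻¹(0.6400) = 0.3585
Φ⁻¹(FA) = Φ⁻¹(0.1500) = -1.0364
d' = z(H) − z(FA) = 0.3585 − (-1.0364) = 1.3949

d′ = 1.395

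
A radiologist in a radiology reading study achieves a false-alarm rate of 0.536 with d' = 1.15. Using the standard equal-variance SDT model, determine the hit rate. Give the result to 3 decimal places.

z(false-alarm rate) = z(0.536) = 0.0904
z(H) = z(FA) + d' = 0.0904 + 1.15 = 1.2404
hit rate = Φ(1.2404) = 0.8926

hit rate = 0.893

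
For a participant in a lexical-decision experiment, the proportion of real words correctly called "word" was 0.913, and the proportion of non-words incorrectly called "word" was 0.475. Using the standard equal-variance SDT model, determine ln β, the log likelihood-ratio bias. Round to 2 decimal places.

ln β = -0.92

Φ⁻¹(H) = Φ⁻¹(0.913) = 1.359
Φ⁻¹(FA) = Φ⁻¹(0.475) = -0.063
ln β = −½·[z(H)² − z(FA)²] = −0.5 × (1.847 − 0.004) = -0.9215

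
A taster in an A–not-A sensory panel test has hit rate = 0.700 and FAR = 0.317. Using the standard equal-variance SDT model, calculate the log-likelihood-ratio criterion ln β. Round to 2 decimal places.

ln β = -0.02

z(0.700) = 0.524, z(0.317) = -0.476
ln β = −½·[z(H)² − z(FA)²] = −0.5 × (0.275 − 0.227) = -0.024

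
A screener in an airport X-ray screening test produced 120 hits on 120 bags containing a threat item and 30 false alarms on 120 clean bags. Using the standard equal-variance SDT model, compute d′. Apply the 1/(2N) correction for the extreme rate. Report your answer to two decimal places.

d′ = 3.31

The hit rate is 120/120 = 1, so apply the 1/(2N) correction: H → 1 − 1/(2·120) = 0.99583.
z(H) = z(0.99583) = 2.638
z(FA) = z(0.25000) = -0.674
d' = 2.638 − (-0.674) = 3.312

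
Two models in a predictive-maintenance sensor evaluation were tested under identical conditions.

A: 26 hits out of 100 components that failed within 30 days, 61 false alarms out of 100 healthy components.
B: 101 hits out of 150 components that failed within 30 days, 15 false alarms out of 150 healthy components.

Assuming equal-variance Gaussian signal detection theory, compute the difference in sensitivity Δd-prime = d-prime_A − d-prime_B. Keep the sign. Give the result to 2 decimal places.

Δd-prime = -2.65

A: z(0.2600) = -0.643, z(0.6100) = 0.279, d' = -0.922
B: z(0.6733) = 0.449, z(0.1000) = -1.282, d' = 1.731
Δd' = d'_A − d'_B = -0.922 − 1.731 = -2.653
B has the higher sensitivity.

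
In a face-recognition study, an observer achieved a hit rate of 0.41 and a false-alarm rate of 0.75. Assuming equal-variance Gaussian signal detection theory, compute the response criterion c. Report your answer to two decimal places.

Φ⁻¹(H) = Φ⁻¹(0.41) = -0.228
Φ⁻¹(FA) = Φ⁻¹(0.75) = 0.674
c = −½·[z(H) + z(FA)] = −0.5 × (-0.228 + 0.674) = -0.223
c < 0: the observer has a liberal response bias.

c = -0.22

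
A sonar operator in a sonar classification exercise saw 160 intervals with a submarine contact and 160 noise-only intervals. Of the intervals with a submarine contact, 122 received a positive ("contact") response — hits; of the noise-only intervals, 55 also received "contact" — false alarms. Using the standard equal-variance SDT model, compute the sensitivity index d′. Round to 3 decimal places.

H = 122/160 = 0.7625
FA = 55/160 = 0.3438
z(H) = z(0.7625) = 0.7144
z(FA) = z(0.3438) = -0.4021
d' = z(H) − z(FA) = 0.7144 − (-0.4021) = 1.1165

d′ = 1.117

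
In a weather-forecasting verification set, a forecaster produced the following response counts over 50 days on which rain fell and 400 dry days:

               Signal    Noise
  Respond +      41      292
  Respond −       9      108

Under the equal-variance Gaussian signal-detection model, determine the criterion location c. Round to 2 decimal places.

H = 41/50 = 0.8200
FA = 292/400 = 0.7300
z(H) = 0.9154
z(FA) = 0.6128
c = −½·[z(H) + z(FA)] = −0.5 × (0.9154 + 0.6128) = -0.7641

c = -0.76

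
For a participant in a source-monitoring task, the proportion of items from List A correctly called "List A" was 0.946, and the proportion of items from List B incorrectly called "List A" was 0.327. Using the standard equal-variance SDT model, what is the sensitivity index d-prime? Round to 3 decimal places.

z(H) = 1.6072
z(FA) = -0.4482
d' = z(H) − z(FA) = 1.6072 − (-0.4482) = 2.0554

d-prime = 2.055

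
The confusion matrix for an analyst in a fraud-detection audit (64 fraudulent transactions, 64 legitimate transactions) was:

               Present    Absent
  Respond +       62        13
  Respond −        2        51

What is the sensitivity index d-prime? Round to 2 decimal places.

d-prime = 2.69

H = 62/64 = 0.9688
FA = 13/64 = 0.2031
Φ⁻¹(0.9688) = 1.863, Φ⁻¹(0.2031) = -0.831
d' = z(H) − z(FA) = 1.863 − (-0.831) = 2.694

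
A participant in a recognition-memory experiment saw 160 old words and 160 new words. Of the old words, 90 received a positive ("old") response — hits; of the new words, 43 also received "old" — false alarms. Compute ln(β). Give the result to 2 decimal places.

ln β = 0.18

H = 90/160 = 0.5625
FA = 43/160 = 0.2687
Φ⁻¹(0.5625) = 0.157, Φ⁻¹(0.2687) = -0.617
ln β = −½·[z(H)² − z(FA)²] = −0.5 × (0.025 − 0.381) = 0.178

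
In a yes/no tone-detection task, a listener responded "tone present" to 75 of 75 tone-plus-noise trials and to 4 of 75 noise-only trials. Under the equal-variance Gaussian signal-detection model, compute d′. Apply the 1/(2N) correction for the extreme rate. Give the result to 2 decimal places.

d′ = 4.09

The hit rate is 75/75 = 1, so apply the 1/(2N) correction: H → 1 − 1/(2·75) = 0.99333.
z(H) = z(0.99333) = 2.475
z(FA) = z(0.05333) = -1.613
d' = 2.475 − (-1.613) = 4.088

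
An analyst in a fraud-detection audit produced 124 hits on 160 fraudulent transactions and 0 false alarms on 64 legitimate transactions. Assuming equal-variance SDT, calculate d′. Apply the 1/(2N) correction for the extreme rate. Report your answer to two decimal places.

The false-alarm rate is 0/64 = 0, so apply the 1/(2N) correction: FA → 1/(2·64) = 0.00781.
z(H) = z(0.77500) = 0.755
z(FA) = z(0.00781) = -2.418
d' = 0.755 − (-2.418) = 3.173

d′ = 3.17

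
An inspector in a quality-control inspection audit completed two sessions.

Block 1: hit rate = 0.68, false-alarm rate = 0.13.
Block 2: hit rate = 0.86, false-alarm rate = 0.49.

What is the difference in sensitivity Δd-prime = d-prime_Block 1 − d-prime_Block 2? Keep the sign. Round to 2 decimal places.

Δd-prime = 0.49

Block 1: z(0.68) = 0.468, z(0.13) = -1.126, d' = 1.594
Block 2: z(0.86) = 1.080, z(0.49) = -0.025, d' = 1.105
Δd' = d'_Block 1 − d'_Block 2 = 1.594 − 1.105 = 0.489
Block 1 has the higher sensitivity.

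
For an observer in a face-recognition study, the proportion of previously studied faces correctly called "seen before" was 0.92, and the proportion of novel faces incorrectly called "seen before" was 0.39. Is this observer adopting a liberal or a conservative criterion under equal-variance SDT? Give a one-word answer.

z(H) = 1.405, z(FA) = -0.279
c = −½·(z(H) + z(FA)) = -0.563
c < 0 → liberal criterion (biased toward responding “yes”).

liberal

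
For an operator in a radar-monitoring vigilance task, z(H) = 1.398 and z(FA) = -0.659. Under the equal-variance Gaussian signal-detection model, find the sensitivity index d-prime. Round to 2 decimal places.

d' = z(H) − z(FA) = 1.398 − (-0.659) = 2.057

d-prime = 2.06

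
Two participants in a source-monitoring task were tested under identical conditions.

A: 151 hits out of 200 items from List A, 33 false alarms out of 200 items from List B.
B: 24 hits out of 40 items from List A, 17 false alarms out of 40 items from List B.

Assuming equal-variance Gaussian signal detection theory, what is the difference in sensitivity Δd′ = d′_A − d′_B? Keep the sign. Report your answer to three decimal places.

Δd′ = 1.222

A: z(0.7550) = 0.6903, z(0.1650) = -0.9741, d' = 1.6644
B: z(0.6000) = 0.2533, z(0.4250) = -0.1891, d' = 0.4424
Δd' = d'_A − d'_B = 1.6644 − 0.4424 = 1.2220
A has the higher sensitivity.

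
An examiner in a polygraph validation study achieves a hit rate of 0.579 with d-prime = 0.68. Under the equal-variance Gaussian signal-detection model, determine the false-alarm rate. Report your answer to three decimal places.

z(hit rate) = z(0.579) = 0.1993
z(FA) = z(H) − d' = 0.1993 − 0.68 = -0.4807
false-alarm rate = Φ(-0.4807) = 0.3154

false-alarm rate = 0.315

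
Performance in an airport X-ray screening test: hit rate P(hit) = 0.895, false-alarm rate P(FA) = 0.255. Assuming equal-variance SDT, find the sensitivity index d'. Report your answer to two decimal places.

d' = 1.91

z(H) = 1.2536
z(FA) = -0.6588
d' = z(H) − z(FA) = 1.2536 − (-0.6588) = 1.9124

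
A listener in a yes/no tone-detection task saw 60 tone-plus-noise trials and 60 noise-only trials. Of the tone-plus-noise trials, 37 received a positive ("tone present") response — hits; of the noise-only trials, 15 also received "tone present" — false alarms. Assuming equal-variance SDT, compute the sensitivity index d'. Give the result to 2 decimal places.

H = 37/60 = 0.6167
FA = 15/60 = 0.2500
z(H) = 0.2968
z(FA) = -0.6745
d' = z(H) − z(FA) = 0.2968 − (-0.6745) = 0.9713

d' = 0.97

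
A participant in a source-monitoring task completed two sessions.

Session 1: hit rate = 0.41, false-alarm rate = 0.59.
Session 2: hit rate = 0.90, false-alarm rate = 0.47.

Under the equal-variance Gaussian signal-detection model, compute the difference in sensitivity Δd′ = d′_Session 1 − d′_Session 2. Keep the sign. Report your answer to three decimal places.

Session 1: z(0.41) = -0.2275, z(0.59) = 0.2275, d' = -0.4550
Session 2: z(0.90) = 1.2816, z(0.47) = -0.0753, d' = 1.3569
Δd' = d'_Session 1 − d'_Session 2 = -0.4550 − 1.3569 = -1.8119
Session 2 has the higher sensitivity.

Δd′ = -1.812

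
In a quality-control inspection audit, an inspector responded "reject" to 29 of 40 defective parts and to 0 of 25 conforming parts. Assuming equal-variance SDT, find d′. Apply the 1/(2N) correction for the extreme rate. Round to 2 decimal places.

The false-alarm rate is 0/25 = 0, so apply the 1/(2N) correction: FA → 1/(2·25) = 0.02000.
z(H) = z(0.72500) = 0.598
z(FA) = z(0.02000) = -2.054
d' = 0.598 − (-2.054) = 2.652

d′ = 2.65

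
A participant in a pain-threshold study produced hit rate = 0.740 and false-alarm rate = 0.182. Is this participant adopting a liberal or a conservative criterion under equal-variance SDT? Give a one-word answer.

conservative

z(H) = 0.643, z(FA) = -0.908
c = −½·(z(H) + z(FA)) = 0.1325
c > 0 → conservative criterion (biased toward responding “no”).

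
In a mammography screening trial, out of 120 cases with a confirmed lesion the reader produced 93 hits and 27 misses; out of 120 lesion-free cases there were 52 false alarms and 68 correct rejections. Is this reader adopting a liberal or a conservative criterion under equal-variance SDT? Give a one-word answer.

liberal

z(H) = 0.755, z(FA) = -0.168
c = −½·(z(H) + z(FA)) = -0.2935
c < 0 → liberal criterion (biased toward responding “yes”).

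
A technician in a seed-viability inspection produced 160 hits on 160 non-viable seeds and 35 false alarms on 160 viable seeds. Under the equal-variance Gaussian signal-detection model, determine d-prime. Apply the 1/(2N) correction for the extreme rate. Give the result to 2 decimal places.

The hit rate is 160/160 = 1, so apply the 1/(2N) correction: H → 1 − 1/(2·160) = 0.99687.
z(H) = z(0.99687) = 2.734
z(FA) = z(0.21875) = -0.776
d' = 2.734 − (-0.776) = 3.510

d-prime = 3.51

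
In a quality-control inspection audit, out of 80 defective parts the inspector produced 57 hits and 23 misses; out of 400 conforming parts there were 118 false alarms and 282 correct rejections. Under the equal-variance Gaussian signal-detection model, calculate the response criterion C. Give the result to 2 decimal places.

C = -0.01

H = 57/80 = 0.7125
FA = 118/400 = 0.2950
z(H) = 0.561
z(FA) = -0.539
c = −½·[z(H) + z(FA)] = −0.5 × (0.561 + (-0.539)) = -0.011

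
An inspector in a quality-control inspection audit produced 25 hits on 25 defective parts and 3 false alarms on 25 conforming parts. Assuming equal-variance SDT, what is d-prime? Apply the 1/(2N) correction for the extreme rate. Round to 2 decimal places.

d-prime = 3.23

The hit rate is 25/25 = 1, so apply the 1/(2N) correction: H → 1 − 1/(2·25) = 0.98000.
z(H) = z(0.98000) = 2.054
z(FA) = z(0.12000) = -1.175
d' = 2.054 − (-1.175) = 3.229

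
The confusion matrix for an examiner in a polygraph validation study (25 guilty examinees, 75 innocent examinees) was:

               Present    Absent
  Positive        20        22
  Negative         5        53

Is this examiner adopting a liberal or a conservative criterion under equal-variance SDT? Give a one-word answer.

z(H) = 0.842, z(FA) = -0.544
c = −½·(z(H) + z(FA)) = -0.149
c < 0 → liberal criterion (biased toward responding “yes”).

liberal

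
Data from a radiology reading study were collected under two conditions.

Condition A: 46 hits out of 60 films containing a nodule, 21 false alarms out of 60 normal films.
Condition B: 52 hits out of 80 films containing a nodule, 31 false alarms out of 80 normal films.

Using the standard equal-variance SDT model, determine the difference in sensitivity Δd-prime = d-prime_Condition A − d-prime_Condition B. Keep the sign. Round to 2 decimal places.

Δd-prime = 0.44

Condition A: z(0.7667) = 0.728, z(0.3500) = -0.385, d' = 1.113
Condition B: z(0.6500) = 0.385, z(0.3875) = -0.286, d' = 0.671
Δd' = d'_Condition A − d'_Condition B = 1.113 − 0.671 = 0.442
Condition A has the higher sensitivity.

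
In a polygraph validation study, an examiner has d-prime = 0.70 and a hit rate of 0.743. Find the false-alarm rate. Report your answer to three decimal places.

false-alarm rate = 0.481

z(hit rate) = z(0.743) = 0.6526
z(FA) = z(H) − d' = 0.6526 − 0.70 = -0.0474
false-alarm rate = Φ(-0.0474) = 0.4811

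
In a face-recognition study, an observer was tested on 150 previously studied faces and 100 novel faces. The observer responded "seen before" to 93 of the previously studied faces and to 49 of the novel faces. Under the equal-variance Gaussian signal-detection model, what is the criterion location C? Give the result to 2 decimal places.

C = -0.14

H = 93/150 = 0.6200
FA = 49/100 = 0.4900
z(H) = 0.305
z(FA) = -0.025
c = −½·[z(H) + z(FA)] = −0.5 × (0.305 + (-0.025)) = -0.140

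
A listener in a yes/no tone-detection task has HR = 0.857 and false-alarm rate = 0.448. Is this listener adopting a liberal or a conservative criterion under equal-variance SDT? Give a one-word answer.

z(H) = 1.067, z(FA) = -0.131
c = −½·(z(H) + z(FA)) = -0.468
c < 0 → liberal criterion (biased toward responding “yes”).

liberal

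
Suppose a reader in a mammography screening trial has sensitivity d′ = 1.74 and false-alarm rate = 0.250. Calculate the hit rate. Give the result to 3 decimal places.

z(false-alarm rate) = z(0.250) = -0.6745
z(H) = z(FA) + d' = -0.6745 + 1.74 = 1.0655
hit rate = Φ(1.0655) = 0.8567

hit rate = 0.857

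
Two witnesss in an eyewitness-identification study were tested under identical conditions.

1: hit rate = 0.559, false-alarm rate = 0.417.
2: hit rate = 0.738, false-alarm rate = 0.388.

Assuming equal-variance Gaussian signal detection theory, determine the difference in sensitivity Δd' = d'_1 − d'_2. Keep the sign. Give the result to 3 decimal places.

1: z(0.559) = 0.1484, z(0.417) = -0.2096, d' = 0.3580
2: z(0.738) = 0.6372, z(0.388) = -0.2845, d' = 0.9217
Δd' = d'_1 − d'_2 = 0.3580 − 0.9217 = -0.5637
2 has the higher sensitivity.

Δd' = -0.564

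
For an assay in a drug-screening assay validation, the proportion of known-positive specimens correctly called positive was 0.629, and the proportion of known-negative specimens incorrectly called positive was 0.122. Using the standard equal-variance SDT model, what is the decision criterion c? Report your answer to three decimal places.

z(H) = z(0.629) = 0.3292
z(FA) = z(0.122) = -1.1650
c = −½·[z(H) + z(FA)] = −0.5 × (0.3292 + (-1.1650)) = 0.4179

c = 0.418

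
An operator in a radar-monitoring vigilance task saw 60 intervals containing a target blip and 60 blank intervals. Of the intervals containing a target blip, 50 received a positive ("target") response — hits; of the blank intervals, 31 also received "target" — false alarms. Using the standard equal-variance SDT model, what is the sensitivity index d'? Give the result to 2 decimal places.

H = 50/60 = 0.8333
FA = 31/60 = 0.5167
Φ⁻¹(H) = 0.967
Φ⁻¹(FA) = 0.042
d' = z(H) − z(FA) = 0.967 − 0.042 = 0.925

d' = 0.93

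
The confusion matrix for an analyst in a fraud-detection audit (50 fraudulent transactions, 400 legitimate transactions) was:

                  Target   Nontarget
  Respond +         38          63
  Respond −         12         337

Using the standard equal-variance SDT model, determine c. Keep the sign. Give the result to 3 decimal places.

H = 38/50 = 0.7600
FA = 63/400 = 0.1575
z(H) = 0.7063
z(FA) = -1.0048
c = −½·[z(H) + z(FA)] = −0.5 × (0.7063 + (-1.0048)) = 0.14925
c > 0: the analyst has a conservative response bias.

c = 0.149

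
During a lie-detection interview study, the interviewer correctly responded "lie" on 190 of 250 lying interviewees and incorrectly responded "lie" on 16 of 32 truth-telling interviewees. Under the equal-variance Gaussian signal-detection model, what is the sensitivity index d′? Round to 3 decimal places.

d′ = 0.706

H = 190/250 = 0.7600
FA = 16/32 = 0.5000
z(0.7600) = 0.7063, z(0.5000) = 0.0000
d' = z(H) − z(FA) = 0.7063 − 0.0000 = 0.7063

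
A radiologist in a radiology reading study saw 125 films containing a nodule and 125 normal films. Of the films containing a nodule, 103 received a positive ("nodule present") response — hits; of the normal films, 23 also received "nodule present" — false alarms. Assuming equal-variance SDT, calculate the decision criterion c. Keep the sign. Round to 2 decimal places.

H = 103/125 = 0.8240
FA = 23/125 = 0.1840
z(H) = z(0.8240) = 0.9307
z(FA) = z(0.1840) = -0.9002
c = −½·[z(H) + z(FA)] = −0.5 × (0.9307 + (-0.9002)) = -0.01525

c = -0.02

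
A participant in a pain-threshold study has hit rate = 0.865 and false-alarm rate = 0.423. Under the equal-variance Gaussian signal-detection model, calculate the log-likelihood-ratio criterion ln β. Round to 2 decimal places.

ln β = -0.59

z(0.865) = 1.103, z(0.423) = -0.194
ln β = −½·[z(H)² − z(FA)²] = −0.5 × (1.217 − 0.038) = -0.5895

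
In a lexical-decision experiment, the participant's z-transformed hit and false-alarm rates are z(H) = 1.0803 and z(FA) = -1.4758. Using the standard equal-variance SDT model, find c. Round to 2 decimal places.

c = 0.20

c = −½·[z(H) + z(FA)] = −½·(1.0803 + (-1.4758)) = 0.19775
c > 0: the participant has a conservative response bias.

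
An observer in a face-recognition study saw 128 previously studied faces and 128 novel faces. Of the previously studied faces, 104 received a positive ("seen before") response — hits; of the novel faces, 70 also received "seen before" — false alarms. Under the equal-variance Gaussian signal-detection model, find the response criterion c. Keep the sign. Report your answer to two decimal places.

H = 104/128 = 0.8125
FA = 70/128 = 0.5469
Φ⁻¹(0.8125) = 0.8871, Φ⁻¹(0.5469) = 0.1178
c = −½·[z(H) + z(FA)] = −0.5 × (0.8871 + 0.1178) = -0.50245
c < 0: the observer has a liberal response bias.

c = -0.50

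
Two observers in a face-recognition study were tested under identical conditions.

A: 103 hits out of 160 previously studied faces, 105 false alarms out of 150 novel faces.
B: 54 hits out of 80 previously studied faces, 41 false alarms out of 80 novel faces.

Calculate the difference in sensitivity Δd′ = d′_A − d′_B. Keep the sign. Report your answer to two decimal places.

Δd′ = -0.58

A: z(0.6438) = 0.369, z(0.7000) = 0.524, d' = -0.155
B: z(0.6750) = 0.454, z(0.5125) = 0.031, d' = 0.423
Δd' = d'_A − d'_B = -0.155 − 0.423 = -0.578
B has the higher sensitivity.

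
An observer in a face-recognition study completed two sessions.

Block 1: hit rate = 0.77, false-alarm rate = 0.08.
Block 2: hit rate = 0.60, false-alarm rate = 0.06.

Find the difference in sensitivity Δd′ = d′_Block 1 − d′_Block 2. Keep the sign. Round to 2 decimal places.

Block 1: z(0.77) = 0.739, z(0.08) = -1.405, d' = 2.144
Block 2: z(0.60) = 0.253, z(0.06) = -1.555, d' = 1.808
Δd' = d'_Block 1 − d'_Block 2 = 2.144 − 1.808 = 0.336
Block 1 has the higher sensitivity.

Δd′ = 0.34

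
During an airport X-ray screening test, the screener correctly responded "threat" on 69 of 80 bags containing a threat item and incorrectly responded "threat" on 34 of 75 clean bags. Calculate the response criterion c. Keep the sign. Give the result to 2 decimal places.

c = -0.49

H = 69/80 = 0.8625
FA = 34/75 = 0.4533
z(H) = z(0.8625) = 1.0916
z(FA) = z(0.4533) = -0.1173
c = −½·[z(H) + z(FA)] = −0.5 × (1.0916 + (-0.1173)) = -0.48715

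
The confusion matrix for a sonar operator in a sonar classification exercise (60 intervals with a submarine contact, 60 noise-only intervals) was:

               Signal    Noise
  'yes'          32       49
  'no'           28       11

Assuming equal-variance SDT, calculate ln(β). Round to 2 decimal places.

H = 32/60 = 0.5333
FA = 49/60 = 0.8167
z(H) = 0.084
z(FA) = 0.903
ln β = −½·[z(H)² − z(FA)²] = −0.5 × (0.007 − 0.815) = 0.404

ln β = 0.40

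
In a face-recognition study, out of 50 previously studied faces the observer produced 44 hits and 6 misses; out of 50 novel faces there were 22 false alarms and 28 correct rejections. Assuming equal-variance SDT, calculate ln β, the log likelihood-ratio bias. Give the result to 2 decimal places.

ln β = -0.68

H = 44/50 = 0.8800
FA = 22/50 = 0.4400
z(0.8800) = 1.175, z(0.4400) = -0.151
ln β = −½·[z(H)² − z(FA)²] = −0.5 × (1.381 − 0.023) = -0.679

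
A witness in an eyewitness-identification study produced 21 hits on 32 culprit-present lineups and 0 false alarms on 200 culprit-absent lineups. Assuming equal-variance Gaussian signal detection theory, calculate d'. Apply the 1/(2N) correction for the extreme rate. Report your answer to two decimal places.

The false-alarm rate is 0/200 = 0, so apply the 1/(2N) correction: FA → 1/(2·200) = 0.00250.
z(H) = z(0.65625) = 0.402
z(FA) = z(0.00250) = -2.807
d' = 0.402 − (-2.807) = 3.209

d' = 3.21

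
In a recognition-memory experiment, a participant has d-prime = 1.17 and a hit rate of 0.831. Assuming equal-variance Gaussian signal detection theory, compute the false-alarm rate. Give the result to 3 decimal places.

z(hit rate) = z(0.831) = 0.9581
z(FA) = z(H) − d' = 0.9581 − 1.17 = -0.2119
false-alarm rate = Φ(-0.2119) = 0.4161

false-alarm rate = 0.416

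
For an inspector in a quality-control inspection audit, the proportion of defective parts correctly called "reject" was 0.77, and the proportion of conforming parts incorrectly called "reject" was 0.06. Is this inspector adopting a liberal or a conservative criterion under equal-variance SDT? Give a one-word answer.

conservative

z(H) = 0.739, z(FA) = -1.555
c = −½·(z(H) + z(FA)) = 0.408
c > 0 → conservative criterion (biased toward responding “no”).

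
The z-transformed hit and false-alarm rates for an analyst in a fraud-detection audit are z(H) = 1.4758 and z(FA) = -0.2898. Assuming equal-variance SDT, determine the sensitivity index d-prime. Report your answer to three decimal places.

d' = z(H) − z(FA) = 1.4758 − (-0.2898) = 1.7656

d-prime = 1.766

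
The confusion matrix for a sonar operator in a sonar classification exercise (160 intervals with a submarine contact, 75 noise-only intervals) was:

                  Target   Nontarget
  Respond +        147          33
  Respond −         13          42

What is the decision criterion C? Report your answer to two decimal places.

H = 147/160 = 0.9187
FA = 33/75 = 0.4400
Φ⁻¹(H) = 1.396
Φ⁻¹(FA) = -0.151
c = −½·[z(H) + z(FA)] = −0.5 × (1.396 + (-0.151)) = -0.6225

C = -0.62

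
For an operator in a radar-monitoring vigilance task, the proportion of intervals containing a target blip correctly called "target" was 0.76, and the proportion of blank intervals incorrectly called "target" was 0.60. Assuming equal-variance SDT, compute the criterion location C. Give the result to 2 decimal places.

Φ⁻¹(H) = Φ⁻¹(0.76) = 0.706
Φ⁻¹(FA) = Φ⁻¹(0.60) = 0.253
c = −½·[z(H) + z(FA)] = −0.5 × (0.706 + 0.253) = -0.4795

C = -0.48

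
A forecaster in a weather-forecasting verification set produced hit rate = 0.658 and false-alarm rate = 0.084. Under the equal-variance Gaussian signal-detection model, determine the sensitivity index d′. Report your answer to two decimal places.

z(H) = 0.4070
z(FA) = -1.3787
d' = z(H) − z(FA) = 0.4070 − (-1.3787) = 1.7857

d′ = 1.79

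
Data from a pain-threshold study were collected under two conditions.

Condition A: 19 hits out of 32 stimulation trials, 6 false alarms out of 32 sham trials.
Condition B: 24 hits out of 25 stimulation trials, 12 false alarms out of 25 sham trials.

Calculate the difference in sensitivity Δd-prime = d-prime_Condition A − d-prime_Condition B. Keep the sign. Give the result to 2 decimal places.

Condition A: z(0.5938) = 0.237, z(0.1875) = -0.887, d' = 1.124
Condition B: z(0.9600) = 1.751, z(0.4800) = -0.050, d' = 1.801
Δd' = d'_Condition A − d'_Condition B = 1.124 − 1.801 = -0.677
Condition B has the higher sensitivity.

Δd-prime = -0.68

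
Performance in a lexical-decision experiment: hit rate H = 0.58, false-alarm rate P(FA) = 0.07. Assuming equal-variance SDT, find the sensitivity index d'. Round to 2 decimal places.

Φ⁻¹(H) = Φ⁻¹(0.58) = 0.2019
Φ⁻¹(FA) = Φ⁻¹(0.07) = -1.4758
d' = z(H) − z(FA) = 0.2019 − (-1.4758) = 1.6777

d' = 1.68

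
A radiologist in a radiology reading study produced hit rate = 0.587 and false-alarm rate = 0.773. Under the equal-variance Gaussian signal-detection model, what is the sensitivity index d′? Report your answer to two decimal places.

z(H) = 0.220
z(FA) = 0.749
d' = z(H) − z(FA) = 0.220 − 0.749 = -0.529

d′ = -0.53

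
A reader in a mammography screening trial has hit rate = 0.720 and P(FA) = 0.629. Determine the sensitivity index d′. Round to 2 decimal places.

d′ = 0.25

z(H) = z(0.720) = 0.583
z(FA) = z(0.629) = 0.329
d' = z(H) − z(FA) = 0.583 − 0.329 = 0.254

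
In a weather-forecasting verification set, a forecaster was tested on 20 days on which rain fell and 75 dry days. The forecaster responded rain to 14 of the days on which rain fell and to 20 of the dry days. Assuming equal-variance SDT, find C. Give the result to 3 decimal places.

H = 14/20 = 0.7000
FA = 20/75 = 0.2667
z(H) = 0.5244
z(FA) = -0.6228
c = −½·[z(H) + z(FA)] = −0.5 × (0.5244 + (-0.6228)) = 0.0492

C = 0.049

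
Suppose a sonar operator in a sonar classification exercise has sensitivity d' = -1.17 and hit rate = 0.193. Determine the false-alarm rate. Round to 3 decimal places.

z(hit rate) = z(0.193) = -0.8669
z(FA) = z(H) − d' = -0.8669 − (-1.17) = 0.3031
false-alarm rate = Φ(0.3031) = 0.6191

false-alarm rate = 0.619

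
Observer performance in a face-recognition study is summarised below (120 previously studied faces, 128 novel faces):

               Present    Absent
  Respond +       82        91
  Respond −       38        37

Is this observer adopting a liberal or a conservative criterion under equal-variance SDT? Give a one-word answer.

liberal

z(H) = 0.477, z(FA) = 0.556
c = −½·(z(H) + z(FA)) = -0.5165
c < 0 → liberal criterion (biased toward responding “yes”).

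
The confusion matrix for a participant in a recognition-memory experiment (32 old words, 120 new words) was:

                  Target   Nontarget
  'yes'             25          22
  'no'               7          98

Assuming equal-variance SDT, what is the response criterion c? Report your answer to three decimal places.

c = 0.063

H = 25/32 = 0.7812
FA = 22/120 = 0.1833
z(0.7812) = 0.7763, z(0.1833) = -0.9029
c = −½·[z(H) + z(FA)] = −0.5 × (0.7763 + (-0.9029)) = 0.0633
c > 0: the participant has a conservative response bias.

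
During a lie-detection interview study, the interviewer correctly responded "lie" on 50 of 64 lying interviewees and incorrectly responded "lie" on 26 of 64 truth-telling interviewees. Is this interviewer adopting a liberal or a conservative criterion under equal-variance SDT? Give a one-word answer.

liberal

z(H) = 0.776, z(FA) = -0.237
c = −½·(z(H) + z(FA)) = -0.2695
c < 0 → liberal criterion (biased toward responding “yes”).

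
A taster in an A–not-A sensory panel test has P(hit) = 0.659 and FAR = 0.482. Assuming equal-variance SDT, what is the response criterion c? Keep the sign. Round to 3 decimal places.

z(0.659) = 0.4097, z(0.482) = -0.0451
c = −½·[z(H) + z(FA)] = −0.5 × (0.4097 + (-0.0451)) = -0.1823

c = -0.182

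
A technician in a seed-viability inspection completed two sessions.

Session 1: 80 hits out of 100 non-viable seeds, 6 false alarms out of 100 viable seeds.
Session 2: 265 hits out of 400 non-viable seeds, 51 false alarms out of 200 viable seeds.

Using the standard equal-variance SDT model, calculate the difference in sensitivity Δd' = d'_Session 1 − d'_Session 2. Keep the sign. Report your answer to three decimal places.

Δd' = 1.318

Session 1: z(0.8000) = 0.8416, z(0.0600) = -1.5548, d' = 2.3964
Session 2: z(0.6625) = 0.4193, z(0.2550) = -0.6588, d' = 1.0781
Δd' = d'_Session 1 − d'_Session 2 = 2.3964 − 1.0781 = 1.3183
Session 1 has the higher sensitivity.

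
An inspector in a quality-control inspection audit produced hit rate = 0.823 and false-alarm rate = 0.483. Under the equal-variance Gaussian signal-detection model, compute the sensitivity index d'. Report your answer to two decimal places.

d' = 0.97

z(H) = z(0.823) = 0.927
z(FA) = z(0.483) = -0.043
d' = z(H) − z(FA) = 0.927 − (-0.043) = 0.970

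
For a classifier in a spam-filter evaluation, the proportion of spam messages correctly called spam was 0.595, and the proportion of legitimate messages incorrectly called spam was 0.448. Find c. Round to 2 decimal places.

z(H) = z(0.595) = 0.2404
z(FA) = z(0.448) = -0.1307
c = −½·[z(H) + z(FA)] = −0.5 × (0.2404 + (-0.1307)) = -0.05485
c < 0: the classifier has a liberal response bias.

c = -0.05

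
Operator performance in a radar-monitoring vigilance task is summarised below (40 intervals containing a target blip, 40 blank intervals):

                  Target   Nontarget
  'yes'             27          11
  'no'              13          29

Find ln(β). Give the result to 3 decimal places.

ln β = 0.076

H = 27/40 = 0.6750
FA = 11/40 = 0.2750
z(H) = 0.4538
z(FA) = -0.5978
ln β = −½·[z(H)² − z(FA)²] = −0.5 × (0.2059 − 0.3574) = 0.07575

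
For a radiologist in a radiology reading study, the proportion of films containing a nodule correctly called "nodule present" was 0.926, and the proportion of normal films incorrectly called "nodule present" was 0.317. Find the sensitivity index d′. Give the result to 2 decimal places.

Φ⁻¹(H) = 1.447
Φ⁻¹(FA) = -0.476
d' = z(H) − z(FA) = 1.447 − (-0.476) = 1.923

d′ = 1.92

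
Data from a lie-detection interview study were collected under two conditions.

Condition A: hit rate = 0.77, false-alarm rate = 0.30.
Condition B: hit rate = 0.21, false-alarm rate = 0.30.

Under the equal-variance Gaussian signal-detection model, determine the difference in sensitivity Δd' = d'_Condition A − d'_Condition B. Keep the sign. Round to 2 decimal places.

Condition A: z(0.77) = 0.739, z(0.30) = -0.524, d' = 1.263
Condition B: z(0.21) = -0.806, z(0.30) = -0.524, d' = -0.282
Δd' = d'_Condition A − d'_Condition B = 1.263 − (-0.282) = 1.545
Condition A has the higher sensitivity.

Δd' = 1.55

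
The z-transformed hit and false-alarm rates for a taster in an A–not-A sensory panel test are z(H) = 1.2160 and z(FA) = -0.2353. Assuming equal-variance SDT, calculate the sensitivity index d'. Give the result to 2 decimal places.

d' = 1.45

d' = z(H) − z(FA) = 1.2160 − (-0.2353) = 1.4513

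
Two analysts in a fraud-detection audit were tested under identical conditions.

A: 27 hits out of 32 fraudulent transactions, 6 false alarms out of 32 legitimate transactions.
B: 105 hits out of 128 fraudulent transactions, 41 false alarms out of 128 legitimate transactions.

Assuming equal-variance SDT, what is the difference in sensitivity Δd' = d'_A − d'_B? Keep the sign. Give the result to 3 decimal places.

Δd' = 0.514

A: z(0.8438) = 1.0102, z(0.1875) = -0.8871, d' = 1.8973
B: z(0.8203) = 0.9165, z(0.3203) = -0.4669, d' = 1.3834
Δd' = d'_A − d'_B = 1.8973 − 1.3834 = 0.5139
A has the higher sensitivity.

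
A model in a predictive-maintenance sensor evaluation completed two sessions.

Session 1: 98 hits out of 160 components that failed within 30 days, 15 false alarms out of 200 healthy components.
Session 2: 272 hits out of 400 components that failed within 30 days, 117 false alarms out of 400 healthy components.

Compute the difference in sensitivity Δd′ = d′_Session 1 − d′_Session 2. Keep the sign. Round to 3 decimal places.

Session 1: z(0.6125) = 0.2858, z(0.0750) = -1.4395, d' = 1.7253
Session 2: z(0.6800) = 0.4677, z(0.2925) = -0.5461, d' = 1.0138
Δd' = d'_Session 1 − d'_Session 2 = 1.7253 − 1.0138 = 0.7115
Session 1 has the higher sensitivity.

Δd′ = 0.712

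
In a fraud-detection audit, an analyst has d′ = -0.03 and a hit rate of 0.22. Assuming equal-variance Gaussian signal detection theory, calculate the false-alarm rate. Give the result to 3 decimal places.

z(hit rate) = z(0.22) = -0.7722
z(FA) = z(H) − d' = -0.7722 − (-0.03) = -0.7422
false-alarm rate = Φ(-0.7422) = 0.2290

false-alarm rate = 0.229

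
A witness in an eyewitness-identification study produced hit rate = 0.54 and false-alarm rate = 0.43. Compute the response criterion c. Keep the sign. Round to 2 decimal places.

c = 0.04

Φ⁻¹(H) = 0.1004
Φ⁻¹(FA) = -0.1764
c = −½·[z(H) + z(FA)] = −0.5 × (0.1004 + (-0.1764)) = 0.0380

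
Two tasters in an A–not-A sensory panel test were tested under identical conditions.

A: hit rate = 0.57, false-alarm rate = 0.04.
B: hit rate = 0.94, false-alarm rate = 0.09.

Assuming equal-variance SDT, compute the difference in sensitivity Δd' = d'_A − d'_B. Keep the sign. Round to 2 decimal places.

A: z(0.57) = 0.176, z(0.04) = -1.751, d' = 1.927
B: z(0.94) = 1.555, z(0.09) = -1.341, d' = 2.896
Δd' = d'_A − d'_B = 1.927 − 2.896 = -0.969
B has the higher sensitivity.

Δd' = -0.97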